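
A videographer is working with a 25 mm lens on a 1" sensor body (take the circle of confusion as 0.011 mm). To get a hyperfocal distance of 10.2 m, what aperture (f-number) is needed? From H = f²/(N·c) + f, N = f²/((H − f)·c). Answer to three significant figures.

Rearrange H = f²/(N·c) + f for N: N = f² / ((H − f)·c).
N = 25² / ((10200 − 25) × 0.011) = 625 / 111.9 ≈ 5.58.

f/5.58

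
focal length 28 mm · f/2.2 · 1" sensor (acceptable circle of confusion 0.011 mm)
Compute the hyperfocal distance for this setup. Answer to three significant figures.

32.4 m

Hyperfocal distance H = f²/(N·c) + f = 28²/(2.2 × 0.011) + 28 = 784/0.0242 + 28 ≈ 32424.7 mm ≈ 32.4 m.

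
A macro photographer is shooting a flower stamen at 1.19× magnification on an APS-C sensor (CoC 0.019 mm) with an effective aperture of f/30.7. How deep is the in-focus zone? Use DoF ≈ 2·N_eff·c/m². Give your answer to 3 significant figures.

0.824 mm

At magnification m, DoF ≈ 2·N_eff·c/m² = 2 × 30.7 × 0.019 / 1.19² = 1.167 / 1.416 ≈ 0.824 mm.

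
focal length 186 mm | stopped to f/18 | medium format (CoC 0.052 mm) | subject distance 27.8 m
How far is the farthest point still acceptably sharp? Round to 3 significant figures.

Hyperfocal distance H = f²/(N·c) + f = 186²/(18 × 0.052) + 186 = 34596/0.936 + 186 ≈ 37147.5 mm ≈ 37.15 m.
Far limit Df = s·(H − f)/(H − s) = 27800 × (37147.5 − 186) / (37147.5 − 27800) = 27800 × 36961.5 / 9347.5 ≈ 109925 mm ≈ 110 m.

110 m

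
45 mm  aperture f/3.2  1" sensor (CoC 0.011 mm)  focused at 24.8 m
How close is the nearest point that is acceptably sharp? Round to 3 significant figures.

17.3 m

Hyperfocal distance H = f²/(N·c) + f = 45²/(3.2 × 0.011) + 45 = 2025/0.0352 + 45 ≈ 57573.4 mm ≈ 57.57 m.
Near limit Dn = s·(H − f)/(H + s − 2f) = 24800 × (57573.4 − 45) / (57573.4 + 24800 − 2 × 45) = 24800 × 57528.4 / 82283.4 ≈ 17339 mm ≈ 17.3 m.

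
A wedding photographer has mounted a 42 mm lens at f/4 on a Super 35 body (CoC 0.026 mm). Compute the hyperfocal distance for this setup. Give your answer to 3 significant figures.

Hyperfocal distance H = f²/(N·c) + f = 42²/(4 × 0.026) + 42 = 1764/0.104 + 42 ≈ 17003.5 mm ≈ 17.0 m.

17.0 m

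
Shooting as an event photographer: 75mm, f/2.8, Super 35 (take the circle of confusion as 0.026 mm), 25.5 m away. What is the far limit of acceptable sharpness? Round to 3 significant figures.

38.0 m

Hyperfocal distance H = f²/(N·c) + f = 75²/(2.8 × 0.026) + 75 = 5625/0.0728 + 75 ≈ 77341.5 mm ≈ 77.34 m.
Far limit Df = s·(H − f)/(H − s) = 25500 × (77341.5 − 75) / (77341.5 − 25500) = 25500 × 77266.5 / 51841.5 ≈ 38006 mm ≈ 38.0 m.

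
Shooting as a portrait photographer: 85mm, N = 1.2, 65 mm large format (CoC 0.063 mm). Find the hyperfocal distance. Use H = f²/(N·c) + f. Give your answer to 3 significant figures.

95.7 m

Hyperfocal distance H = f²/(N·c) + f = 85²/(1.2 × 0.063) + 85 = 7225/0.0756 + 85 ≈ 95653.8 mm ≈ 95.7 m.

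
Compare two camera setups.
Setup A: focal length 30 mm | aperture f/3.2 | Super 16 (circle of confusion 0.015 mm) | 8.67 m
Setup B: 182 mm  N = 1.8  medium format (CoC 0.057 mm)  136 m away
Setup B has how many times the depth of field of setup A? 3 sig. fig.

13.7

Setup A: H = 30²/(3.2×0.015) + 30 ≈ 18780.0 mm; DoF = Df − Dn = 16079 − 5935 ≈ 10144 mm.
Setup B: H = 182²/(1.8×0.057) + 182 ≈ 323028.0 mm; DoF = Df − Dn = 234762 − 95728 ≈ 139034 mm.
Ratio = 139034 / 10144 ≈ 13.7.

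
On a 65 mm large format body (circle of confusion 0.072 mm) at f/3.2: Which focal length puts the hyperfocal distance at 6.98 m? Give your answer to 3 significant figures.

From H = f²/(N·c) + f, with f ≪ H: f ≈ √(H·N·c) = √(6980 × 3.2 × 0.072) = √1608.2 ≈ 40.10 mm.
Exact: f² + N·c·f − N·c·H = 0 ⇒ f = (−N·c + √((N·c)² + 4·N·c·H))/2 = (−0.2304 + √6432.8)/2 ≈ 39.987 mm ≈ 40.0 mm.

40.0 mm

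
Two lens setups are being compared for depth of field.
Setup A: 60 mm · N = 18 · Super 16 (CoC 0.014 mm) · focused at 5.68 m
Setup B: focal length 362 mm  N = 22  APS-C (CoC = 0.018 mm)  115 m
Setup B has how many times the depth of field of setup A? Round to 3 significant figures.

17.1

Setup A: H = 60²/(18×0.014) + 60 ≈ 14345.7 mm; DoF = Df − Dn = 9363.7 − 4076.4 ≈ 5287.3 mm.
Setup B: H = 362²/(22×0.018) + 362 ≈ 331281.2 mm; DoF = Df − Dn = 175955 − 85411 ≈ 90544 mm.
Ratio = 90544 / 5287.3 ≈ 17.1.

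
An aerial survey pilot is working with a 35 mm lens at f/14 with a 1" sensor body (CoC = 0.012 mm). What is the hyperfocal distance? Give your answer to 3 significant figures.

7.33 m

Hyperfocal distance H = f²/(N·c) + f = 35²/(14 × 0.012) + 35 = 1225/0.168 + 35 ≈ 7326.7 mm ≈ 7.33 m.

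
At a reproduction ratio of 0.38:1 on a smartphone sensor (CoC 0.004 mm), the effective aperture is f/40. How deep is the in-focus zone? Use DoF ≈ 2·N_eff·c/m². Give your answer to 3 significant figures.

2.22 mm

At magnification m, DoF ≈ 2·N_eff·c/m² = 2 × 40 × 0.004 / 0.38² = 0.32 / 0.1444 ≈ 2.22 mm.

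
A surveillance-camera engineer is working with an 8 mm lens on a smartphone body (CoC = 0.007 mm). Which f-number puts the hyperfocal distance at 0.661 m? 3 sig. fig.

Rearrange H = f²/(N·c) + f for N: N = f² / ((H − f)·c).
N = 8² / ((661 − 8) × 0.007) = 64 / 4.571 ≈ 14.

f/14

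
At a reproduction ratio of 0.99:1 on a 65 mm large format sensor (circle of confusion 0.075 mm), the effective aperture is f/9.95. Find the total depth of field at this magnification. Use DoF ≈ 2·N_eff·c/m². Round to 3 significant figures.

At magnification m, DoF ≈ 2·N_eff·c/m² = 2 × 9.95 × 0.075 / 0.99² = 1.492 / 0.9801 ≈ 1.52 mm.

1.52 mm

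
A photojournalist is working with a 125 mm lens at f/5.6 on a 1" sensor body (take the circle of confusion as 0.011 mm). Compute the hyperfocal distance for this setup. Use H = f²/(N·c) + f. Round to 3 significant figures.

Hyperfocal distance H = f²/(N·c) + f = 125²/(5.6 × 0.011) + 125 = 15625/0.0616 + 125 ≈ 253777.6 mm ≈ 254 m.

254 m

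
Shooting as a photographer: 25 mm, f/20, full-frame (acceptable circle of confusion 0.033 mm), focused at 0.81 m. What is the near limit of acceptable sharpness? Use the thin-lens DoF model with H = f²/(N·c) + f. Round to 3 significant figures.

443 mm

Hyperfocal distance H = f²/(N·c) + f = 25²/(20 × 0.033) + 25 = 625/0.66 + 25 ≈ 972.0 mm ≈ 0.972 m.
Near limit Dn = s·(H − f)/(H + s − 2f) = 810 × (972.0 − 25) / (972.0 + 810 − 2 × 25) = 810 × 947.0 / 1732.0 ≈ 442.87 mm.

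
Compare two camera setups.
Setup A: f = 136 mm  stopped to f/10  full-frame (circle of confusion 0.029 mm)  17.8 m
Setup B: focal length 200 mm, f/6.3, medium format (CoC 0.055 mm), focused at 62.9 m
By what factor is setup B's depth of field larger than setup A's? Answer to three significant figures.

9.08

Setup A: H = 136²/(10×0.029) + 136 ≈ 63915.3 mm; DoF = Df − Dn = 24618 − 13939 ≈ 10679 mm.
Setup B: H = 200²/(6.3×0.055) + 200 ≈ 115640.1 mm; DoF = Df − Dn = 137679 − 40761 ≈ 96918 mm.
Ratio = 96918 / 10679 ≈ 9.08.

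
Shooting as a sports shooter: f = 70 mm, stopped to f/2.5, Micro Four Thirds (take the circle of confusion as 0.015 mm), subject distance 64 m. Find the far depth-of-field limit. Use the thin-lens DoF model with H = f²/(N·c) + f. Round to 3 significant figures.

Hyperfocal distance H = f²/(N·c) + f = 70²/(2.5 × 0.015) + 70 = 4900/0.0375 + 70 ≈ 130736.7 mm ≈ 130.7 m.
Far limit Df = s·(H − f)/(H − s) = 64000 × (130736.7 − 70) / (130736.7 − 64000) = 64000 × 130666.7 / 66736.7 ≈ 125308 mm ≈ 125 m.

125 m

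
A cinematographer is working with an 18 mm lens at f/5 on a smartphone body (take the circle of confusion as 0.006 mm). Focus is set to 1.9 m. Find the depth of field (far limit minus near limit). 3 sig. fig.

Hyperfocal distance H = f²/(N·c) + f = 18²/(5 × 0.006) + 18 = 324/0.03 + 18 ≈ 10818.0 mm ≈ 10.82 m.
Near limit Dn = s·(H − f)/(H + s − 2f) = 1900 × (10818.0 − 18) / (10818.0 + 1900 − 2 × 18) = 1900 × 10800.0 / 12682.0 ≈ 1618.04 mm.
Far limit Df = s·(H − f)/(H − s) = 1900 × (10818.0 − 18) / (10818.0 − 1900) = 1900 × 10800.0 / 8918.0 ≈ 2300.96 mm.
Depth of field = Df − Dn = 2300.96 − 1618.04 ≈ 682.92 mm ≈ 0.683 m.

0.683 m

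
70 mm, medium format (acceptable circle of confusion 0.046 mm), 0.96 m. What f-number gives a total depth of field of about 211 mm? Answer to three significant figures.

Write h = H − f = f²/(N·c). The thin-lens limits are Dn = s·h/(h + (s−f)) and Df = s·h/(h − (s−f)), so DoF = Df − Dn = 2·s·(s−f)·h / (h² − (s−f)²).
That is a quadratic in h: DoF·h² − 2·s·(s−f)·h − DoF·(s−f)² = 0 ⇒ h = (s−f)·(s + √(s² + DoF²)) / DoF = 890 × (960 + √(960² + 211²)) / 211 = 890 × (960 + 982.915) / 211 ≈ 8195.2 mm.
Then N = f²/(c·h) = 70² / (0.046 × 8195.2) = 4900 / 376.98 ≈ 13.

f/13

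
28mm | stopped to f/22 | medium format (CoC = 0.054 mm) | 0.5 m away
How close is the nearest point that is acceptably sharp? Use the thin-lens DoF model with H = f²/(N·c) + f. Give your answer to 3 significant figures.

Hyperfocal distance H = f²/(N·c) + f = 28²/(22 × 0.054) + 28 = 784/1.188 + 28 ≈ 687.9 mm ≈ 0.688 m.
Near limit Dn = s·(H − f)/(H + s − 2f) = 500 × (687.9 − 28) / (687.9 + 500 − 2 × 28) = 500 × 659.9 / 1131.9 ≈ 291.51 mm.

292 mm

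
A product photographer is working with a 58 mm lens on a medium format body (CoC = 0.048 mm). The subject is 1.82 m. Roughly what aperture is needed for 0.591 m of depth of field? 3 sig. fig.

f/6.30

Write h = H − f = f²/(N·c). The thin-lens limits are Dn = s·h/(h + (s−f)) and Df = s·h/(h − (s−f)), so DoF = Df − Dn = 2·s·(s−f)·h / (h² − (s−f)²).
That is a quadratic in h: DoF·h² − 2·s·(s−f)·h − DoF·(s−f)² = 0 ⇒ h = (s−f)·(s + √(s² + DoF²)) / DoF = 1762 × (1820 + √(1820² + 591²)) / 591 = 1762 × (1820 + 1913.55) / 591 ≈ 11131 mm.
Then N = f²/(c·h) = 58² / (0.048 × 11131) = 3364 / 534.30 ≈ 6.30.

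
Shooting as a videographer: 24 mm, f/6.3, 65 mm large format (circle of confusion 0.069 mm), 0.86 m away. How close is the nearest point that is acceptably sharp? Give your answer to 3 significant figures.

0.527 m

Hyperfocal distance H = f²/(N·c) + f = 24²/(6.3 × 0.069) + 24 = 576/0.4347 + 24 ≈ 1349.1 mm ≈ 1.349 m.
Near limit Dn = s·(H − f)/(H + s − 2f) = 860 × (1349.1 − 24) / (1349.1 + 860 − 2 × 24) = 860 × 1325.1 / 2161.1 ≈ 527.31 mm ≈ 0.527 m.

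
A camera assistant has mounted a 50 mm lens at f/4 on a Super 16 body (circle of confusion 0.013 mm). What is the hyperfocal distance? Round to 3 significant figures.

48.1 m

Hyperfocal distance H = f²/(N·c) + f = 50²/(4 × 0.013) + 50 = 2500/0.052 + 50 ≈ 48126.9 mm ≈ 48.1 m.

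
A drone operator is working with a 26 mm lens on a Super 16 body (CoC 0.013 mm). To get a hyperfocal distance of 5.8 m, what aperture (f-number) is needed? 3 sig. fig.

f/9.01

Rearrange H = f²/(N·c) + f for N: N = f² / ((H − f)·c).
N = 26² / ((5800 − 26) × 0.013) = 676 / 75.06 ≈ 9.01.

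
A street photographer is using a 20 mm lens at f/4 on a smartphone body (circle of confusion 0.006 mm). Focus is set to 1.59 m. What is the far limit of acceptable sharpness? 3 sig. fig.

1.76 m

Hyperfocal distance H = f²/(N·c) + f = 20²/(4 × 0.006) + 20 = 400/0.024 + 20 ≈ 16686.7 mm ≈ 16.69 m.
Far limit Df = s·(H − f)/(H − s) = 1590 × (16686.7 − 20) / (16686.7 − 1590) = 1590 × 16666.7 / 15096.7 ≈ 1755.4 mm ≈ 1.76 m.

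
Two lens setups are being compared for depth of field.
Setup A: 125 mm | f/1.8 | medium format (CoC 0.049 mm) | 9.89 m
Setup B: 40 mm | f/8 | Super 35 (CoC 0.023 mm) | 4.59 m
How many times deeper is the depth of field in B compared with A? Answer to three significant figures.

Setup A: H = 125²/(1.8×0.049) + 125 ≈ 177279.2 mm; DoF = Df − Dn = 10467.0 − 9373.3 ≈ 1093.7 mm.
Setup B: H = 40²/(8×0.023) + 40 ≈ 8735.7 mm; DoF = Df − Dn = 9627.7 − 3013.3 ≈ 6614.4 mm.
Ratio = 6614.4 / 1093.7 ≈ 6.05.

6.05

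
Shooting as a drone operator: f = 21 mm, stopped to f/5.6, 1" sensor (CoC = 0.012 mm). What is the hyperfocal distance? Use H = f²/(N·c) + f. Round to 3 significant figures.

6.58 m

Hyperfocal distance H = f²/(N·c) + f = 21²/(5.6 × 0.012) + 21 = 441/0.0672 + 21 ≈ 6583.5 mm ≈ 6.58 m.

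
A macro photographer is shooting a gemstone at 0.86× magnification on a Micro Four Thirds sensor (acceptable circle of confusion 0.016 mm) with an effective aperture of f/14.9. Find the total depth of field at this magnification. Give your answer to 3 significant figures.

At magnification m, DoF ≈ 2·N_eff·c/m² = 2 × 14.9 × 0.016 / 0.86² = 0.4768 / 0.7396 ≈ 0.645 mm.

0.645 mm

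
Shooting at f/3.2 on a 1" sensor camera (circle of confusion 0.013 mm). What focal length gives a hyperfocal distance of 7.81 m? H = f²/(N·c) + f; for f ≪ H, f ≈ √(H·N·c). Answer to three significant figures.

From H = f²/(N·c) + f, with f ≪ H: f ≈ √(H·N·c) = √(7810 × 3.2 × 0.013) = √324.90 ≈ 18.02 mm.
The +f correction barely moves this — solving exactly, f² + N·c·f − N·c·H = 0 ⇒ f = (−N·c + √((N·c)² + 4·N·c·H))/2 = (−0.0416 + √1299.6)/2 ≈ 18.004 mm, so f ≈ 18.0 mm.

18.0 mm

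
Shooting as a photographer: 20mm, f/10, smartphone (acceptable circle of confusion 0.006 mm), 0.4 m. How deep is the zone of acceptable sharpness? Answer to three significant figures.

Hyperfocal distance H = f²/(N·c) + f = 20²/(10 × 0.006) + 20 = 400/0.06 + 20 ≈ 6686.7 mm ≈ 6.687 m.
Near limit Dn = s·(H − f)/(H + s − 2f) = 400 × (6686.7 − 20) / (6686.7 + 400 − 2 × 20) = 400 × 6666.7 / 7046.7 ≈ 378.430 mm.
Far limit Df = s·(H − f)/(H − s) = 400 × (6686.7 − 20) / (6686.7 − 400) = 400 × 6666.7 / 6286.7 ≈ 424.178 mm.
Depth of field = Df − Dn = 424.178 − 378.430 ≈ 45.748 mm.

45.7 mm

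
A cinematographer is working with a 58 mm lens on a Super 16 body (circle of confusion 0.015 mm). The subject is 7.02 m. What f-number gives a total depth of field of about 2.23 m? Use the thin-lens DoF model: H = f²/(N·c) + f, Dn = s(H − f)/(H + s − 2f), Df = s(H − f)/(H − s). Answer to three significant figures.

Write h = H − f = f²/(N·c). The thin-lens limits are Dn = s·h/(h + (s−f)) and Df = s·h/(h − (s−f)), so DoF = Df − Dn = 2·s·(s−f)·h / (h² − (s−f)²).
That is a quadratic in h: DoF·h² − 2·s·(s−f)·h − DoF·(s−f)² = 0 ⇒ h = (s−f)·(s + √(s² + DoF²)) / DoF = 6962 × (7020 + √(7020² + 2230²)) / 2230 = 6962 × (7020 + 7365.68) / 2230 ≈ 44912 mm.
Then N = f²/(c·h) = 58² / (0.015 × 44912) = 3364 / 673.68 ≈ 4.99.

f/4.99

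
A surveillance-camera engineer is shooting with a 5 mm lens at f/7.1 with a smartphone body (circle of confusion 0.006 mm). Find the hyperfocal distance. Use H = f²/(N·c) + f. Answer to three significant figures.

Hyperfocal distance H = f²/(N·c) + f = 5²/(7.1 × 0.006) + 5 = 25/0.0426 + 5 ≈ 591.9 mm ≈ 0.592 m.

0.592 m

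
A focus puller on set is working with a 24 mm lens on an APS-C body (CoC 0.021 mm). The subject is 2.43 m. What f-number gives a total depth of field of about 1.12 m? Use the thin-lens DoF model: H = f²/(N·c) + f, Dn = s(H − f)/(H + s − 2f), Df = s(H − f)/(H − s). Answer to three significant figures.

f/2.50

Write h = H − f = f²/(N·c). The thin-lens limits are Dn = s·h/(h + (s−f)) and Df = s·h/(h − (s−f)), so DoF = Df − Dn = 2·s·(s−f)·h / (h² − (s−f)²).
That is a quadratic in h: DoF·h² − 2·s·(s−f)·h − DoF·(s−f)² = 0 ⇒ h = (s−f)·(s + √(s² + DoF²)) / DoF = 2406 × (2430 + √(2430² + 1120²)) / 1120 = 2406 × (2430 + 2675.69) / 1120 ≈ 10968 mm.
Then N = f²/(c·h) = 24² / (0.021 × 10968) = 576 / 230.33 ≈ 2.50.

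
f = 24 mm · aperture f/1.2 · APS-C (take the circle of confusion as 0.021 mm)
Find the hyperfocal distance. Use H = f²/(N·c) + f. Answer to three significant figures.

Hyperfocal distance H = f²/(N·c) + f = 24²/(1.2 × 0.021) + 24 = 576/0.0252 + 24 ≈ 22881.1 mm ≈ 22.9 m.

22.9 m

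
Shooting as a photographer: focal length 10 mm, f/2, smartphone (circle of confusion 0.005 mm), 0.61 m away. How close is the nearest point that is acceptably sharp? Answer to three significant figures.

Hyperfocal distance H = f²/(N·c) + f = 10²/(2 × 0.005) + 10 = 100/0.01 + 10 ≈ 10010.0 mm ≈ 10.01 m.
Near limit Dn = s·(H − f)/(H + s − 2f) = 610 × (10010.0 − 10) / (10010.0 + 610 − 2 × 10) = 610 × 10000.0 / 10600.0 ≈ 575.47 mm ≈ 0.575 m.

0.575 m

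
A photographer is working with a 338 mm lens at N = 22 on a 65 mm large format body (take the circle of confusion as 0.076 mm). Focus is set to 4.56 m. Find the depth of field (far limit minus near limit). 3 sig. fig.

Hyperfocal distance H = f²/(N·c) + f = 338²/(22 × 0.076) + 338 = 114244/1.672 + 338 ≈ 68665.8 mm ≈ 68.67 m.
Near limit Dn = s·(H − f)/(H + s − 2f) = 4560 × (68665.8 − 338) / (68665.8 + 4560 − 2 × 338) = 4560 × 68327.8 / 72549.8 ≈ 4294.63 mm.
Far limit Df = s·(H − f)/(H − s) = 4560 × (68665.8 − 338) / (68665.8 − 4560) = 4560 × 68327.8 / 64105.8 ≈ 4860.32 mm.
Depth of field = Df − Dn = 4860.32 − 4294.63 ≈ 565.69 mm ≈ 0.566 m.

0.566 m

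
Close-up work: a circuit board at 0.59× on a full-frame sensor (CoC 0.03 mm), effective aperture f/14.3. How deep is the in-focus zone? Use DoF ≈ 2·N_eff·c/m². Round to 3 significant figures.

At magnification m, DoF ≈ 2·N_eff·c/m² = 2 × 14.3 × 0.03 / 0.59² = 0.858 / 0.3481 ≈ 2.46 mm.

2.46 mm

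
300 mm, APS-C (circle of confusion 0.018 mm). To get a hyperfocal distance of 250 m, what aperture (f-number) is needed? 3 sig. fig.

f/20

Rearrange H = f²/(N·c) + f for N: N = f² / ((H − f)·c).
N = 300² / ((250000 − 300) × 0.018) = 90000 / 4495 ≈ 20.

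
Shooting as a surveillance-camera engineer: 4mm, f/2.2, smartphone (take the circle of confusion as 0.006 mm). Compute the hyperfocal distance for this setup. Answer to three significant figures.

Hyperfocal distance H = f²/(N·c) + f = 4²/(2.2 × 0.006) + 4 = 16/0.0132 + 4 ≈ 1216.1 mm ≈ 1.22 m.

1.22 m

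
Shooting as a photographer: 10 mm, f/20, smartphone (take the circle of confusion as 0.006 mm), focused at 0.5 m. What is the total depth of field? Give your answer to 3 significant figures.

0.899 m

Hyperfocal distance H = f²/(N·c) + f = 10²/(20 × 0.006) + 10 = 100/0.12 + 10 ≈ 843.3 mm ≈ 0.843 m.
Near limit Dn = s·(H − f)/(H + s − 2f) = 500 × (843.3 − 10) / (843.3 + 500 − 2 × 10) = 500 × 833.3 / 1323.3 ≈ 314.86 mm.
Far limit Df = s·(H − f)/(H − s) = 500 × (843.3 − 10) / (843.3 − 500) = 500 × 833.3 / 343.3 ≈ 1213.59 mm.
Depth of field = Df − Dn = 1213.59 − 314.86 ≈ 898.73 mm ≈ 0.899 m.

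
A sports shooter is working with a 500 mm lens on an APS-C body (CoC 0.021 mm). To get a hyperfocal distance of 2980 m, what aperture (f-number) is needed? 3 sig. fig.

Rearrange H = f²/(N·c) + f for N: N = f² / ((H − f)·c).
N = 500² / ((2980000 − 500) × 0.021) = 250000 / 62570 ≈ 4.

f/4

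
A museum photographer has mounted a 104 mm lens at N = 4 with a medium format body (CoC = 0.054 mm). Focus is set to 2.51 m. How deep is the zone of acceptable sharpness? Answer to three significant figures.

Hyperfocal distance H = f²/(N·c) + f = 104²/(4 × 0.054) + 104 = 10816/0.216 + 104 ≈ 50178.1 mm ≈ 50.18 m.
Near limit Dn = s·(H − f)/(H + s − 2f) = 2510 × (50178.1 − 104) / (50178.1 + 2510 − 2 × 104) = 2510 × 50074.1 / 52480.1 ≈ 2394.93 mm.
Far limit Df = s·(H − f)/(H − s) = 2510 × (50178.1 − 104) / (50178.1 − 2510) = 2510 × 50074.1 / 47668.1 ≈ 2636.69 mm.
Depth of field = Df − Dn = 2636.69 − 2394.93 ≈ 241.76 mm.

242 mm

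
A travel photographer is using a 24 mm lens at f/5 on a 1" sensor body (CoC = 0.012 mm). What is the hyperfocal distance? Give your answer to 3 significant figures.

Hyperfocal distance H = f²/(N·c) + f = 24²/(5 × 0.012) + 24 = 576/0.06 + 24 ≈ 9624.0 mm ≈ 9.62 m.

9.62 m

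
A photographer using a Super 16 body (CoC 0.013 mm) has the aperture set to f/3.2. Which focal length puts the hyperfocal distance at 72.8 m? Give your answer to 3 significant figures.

From H = f²/(N·c) + f, with f ≪ H: f ≈ √(H·N·c) = √(72800 × 3.2 × 0.013) = √3028.5 ≈ 55.03 mm.
The +f correction barely moves this — solving exactly, f² + N·c·f − N·c·H = 0 ⇒ f = (−N·c + √((N·c)² + 4·N·c·H))/2 = (−0.0416 + √12114)/2 ≈ 55.011 mm, so f ≈ 55.0 mm.

55.0 mm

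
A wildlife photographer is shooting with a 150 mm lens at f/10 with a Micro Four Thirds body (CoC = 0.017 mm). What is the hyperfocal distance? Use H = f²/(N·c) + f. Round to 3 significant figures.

133 m

Hyperfocal distance H = f²/(N·c) + f = 150²/(10 × 0.017) + 150 = 22500/0.17 + 150 ≈ 132502.9 mm ≈ 133 m.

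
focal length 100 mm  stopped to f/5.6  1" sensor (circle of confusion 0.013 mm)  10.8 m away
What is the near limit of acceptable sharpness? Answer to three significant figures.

Hyperfocal distance H = f²/(N·c) + f = 100²/(5.6 × 0.013) + 100 = 10000/0.0728 + 100 ≈ 137462.6 mm ≈ 137.5 m.
Near limit Dn = s·(H − f)/(H + s − 2f) = 10800 × (137462.6 − 100) / (137462.6 + 10800 − 2 × 100) = 10800 × 137362.6 / 148062.6 ≈ 10020 mm ≈ 10.0 m.

10.0 m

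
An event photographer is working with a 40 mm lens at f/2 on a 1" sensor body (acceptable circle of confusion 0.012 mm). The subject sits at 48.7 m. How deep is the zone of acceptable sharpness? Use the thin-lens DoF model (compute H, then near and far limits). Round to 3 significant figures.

Hyperfocal distance H = f²/(N·c) + f = 40²/(2 × 0.012) + 40 = 1600/0.024 + 40 ≈ 66706.7 mm ≈ 66.71 m.
Near limit Dn = s·(H − f)/(H + s − 2f) = 48700 × (66706.7 − 40) / (66706.7 + 48700 − 2 × 40) = 48700 × 66666.7 / 115326.7 ≈ 28152 mm.
Far limit Df = s·(H − f)/(H − s) = 48700 × (66706.7 − 40) / (66706.7 − 48700) = 48700 × 66666.7 / 18006.7 ≈ 180304 mm.
Depth of field = Df − Dn = 180304 − 28152 ≈ 152152 mm ≈ 152 m.

152 m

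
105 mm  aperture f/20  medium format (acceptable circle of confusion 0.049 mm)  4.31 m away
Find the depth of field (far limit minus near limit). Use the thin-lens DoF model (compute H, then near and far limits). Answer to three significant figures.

Hyperfocal distance H = f²/(N·c) + f = 105²/(20 × 0.049) + 105 = 11025/0.98 + 105 ≈ 11355.0 mm ≈ 11.36 m.
Near limit Dn = s·(H − f)/(H + s − 2f) = 4310 × (11355.0 − 105) / (11355.0 + 4310 − 2 × 105) = 4310 × 11250.0 / 15455.0 ≈ 3137.3 mm.
Far limit Df = s·(H − f)/(H − s) = 4310 × (11355.0 − 105) / (11355.0 − 4310) = 4310 × 11250.0 / 7045.0 ≈ 6882.5 mm.
Depth of field = Df − Dn = 6882.5 − 3137.3 ≈ 3745.2 mm ≈ 3.75 m.

3.75 m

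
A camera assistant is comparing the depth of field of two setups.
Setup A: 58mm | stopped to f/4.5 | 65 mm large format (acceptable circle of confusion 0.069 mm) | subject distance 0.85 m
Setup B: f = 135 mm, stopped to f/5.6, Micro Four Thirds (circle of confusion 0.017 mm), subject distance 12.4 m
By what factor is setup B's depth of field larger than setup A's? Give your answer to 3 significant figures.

Setup A: H = 58²/(4.5×0.069) + 58 ≈ 10892.1 mm; DoF = Df − Dn = 917.04 − 792.10 ≈ 124.94 mm.
Setup B: H = 135²/(5.6×0.017) + 135 ≈ 191574.1 mm; DoF = Df − Dn = 13248.8 − 11653.4 ≈ 1595.4 mm.
Ratio = 1595.4 / 124.94 ≈ 12.8.

12.8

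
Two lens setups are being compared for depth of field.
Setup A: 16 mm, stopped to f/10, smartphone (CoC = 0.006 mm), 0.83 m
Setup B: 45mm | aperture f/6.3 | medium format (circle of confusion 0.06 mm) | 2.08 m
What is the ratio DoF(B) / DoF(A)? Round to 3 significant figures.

Setup A: H = 16²/(10×0.006) + 16 ≈ 4282.7 mm; DoF = Df − Dn = 1025.68 − 697.02 ≈ 328.66 mm.
Setup B: H = 45²/(6.3×0.06) + 45 ≈ 5402.1 mm; DoF = Df − Dn = 3354.1 − 1507.4 ≈ 1846.7 mm.
Ratio = 1846.7 / 328.66 ≈ 5.62.

5.62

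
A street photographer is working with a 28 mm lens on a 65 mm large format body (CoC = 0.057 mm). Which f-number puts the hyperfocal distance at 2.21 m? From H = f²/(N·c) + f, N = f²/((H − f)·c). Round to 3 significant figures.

Rearrange H = f²/(N·c) + f for N: N = f² / ((H − f)·c).
N = 28² / ((2210 − 28) × 0.057) = 784 / 124.4 ≈ 6.30.

f/6.30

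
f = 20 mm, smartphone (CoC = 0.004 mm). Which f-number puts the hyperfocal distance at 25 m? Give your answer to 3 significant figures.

f/4

Rearrange H = f²/(N·c) + f for N: N = f² / ((H − f)·c).
N = 20² / ((25000 − 20) × 0.004) = 400 / 99.92 ≈ 4.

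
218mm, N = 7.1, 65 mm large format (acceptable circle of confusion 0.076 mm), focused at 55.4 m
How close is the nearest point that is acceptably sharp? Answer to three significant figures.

Hyperfocal distance H = f²/(N·c) + f = 218²/(7.1 × 0.076) + 218 = 47524/0.5396 + 218 ≈ 88290.6 mm ≈ 88.29 m.
Near limit Dn = s·(H − f)/(H + s − 2f) = 55400 × (88290.6 − 218) / (88290.6 + 55400 − 2 × 218) = 55400 × 88072.6 / 143254.6 ≈ 34060 mm ≈ 34.1 m.

34.1 m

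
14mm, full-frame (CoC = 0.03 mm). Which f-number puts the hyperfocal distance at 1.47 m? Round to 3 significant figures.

f/4.49

Rearrange H = f²/(N·c) + f for N: N = f² / ((H − f)·c).
N = 14² / ((1470 − 14) × 0.03) = 196 / 43.68 ≈ 4.49.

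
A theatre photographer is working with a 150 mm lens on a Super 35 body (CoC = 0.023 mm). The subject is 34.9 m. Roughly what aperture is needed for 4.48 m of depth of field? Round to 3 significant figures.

Write h = H − f = f²/(N·c). The thin-lens limits are Dn = s·h/(h + (s−f)) and Df = s·h/(h − (s−f)), so DoF = Df − Dn = 2·s·(s−f)·h / (h² − (s−f)²).
That is a quadratic in h: DoF·h² − 2·s·(s−f)·h − DoF·(s−f)² = 0 ⇒ h = (s−f)·(s + √(s² + DoF²)) / DoF = 34750 × (34900 + √(34900² + 4480²)) / 4480 = 34750 × (34900 + 35186.4) / 4480 ≈ 543639 mm.
Then N = f²/(c·h) = 150² / (0.023 × 543639) = 22500 / 12504 ≈ 1.80.

f/1.80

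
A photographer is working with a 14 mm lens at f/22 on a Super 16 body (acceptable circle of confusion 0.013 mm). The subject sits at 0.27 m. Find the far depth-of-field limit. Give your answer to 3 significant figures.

431 mm

Hyperfocal distance H = f²/(N·c) + f = 14²/(22 × 0.013) + 14 = 196/0.286 + 14 ≈ 699.3 mm ≈ 0.699 m.
Far limit Df = s·(H − f)/(H − s) = 270 × (699.3 − 14) / (699.3 − 270) = 270 × 685.3 / 429.3 ≈ 431.00 mm.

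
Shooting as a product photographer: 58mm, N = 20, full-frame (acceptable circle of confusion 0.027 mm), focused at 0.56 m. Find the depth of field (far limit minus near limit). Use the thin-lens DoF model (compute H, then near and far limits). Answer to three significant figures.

90.8 mm

Hyperfocal distance H = f²/(N·c) + f = 58²/(20 × 0.027) + 58 = 3364/0.54 + 58 ≈ 6287.6 mm ≈ 6.288 m.
Near limit Dn = s·(H − f)/(H + s − 2f) = 560 × (6287.6 − 58) / (6287.6 + 560 − 2 × 58) = 560 × 6229.6 / 6731.6 ≈ 518.239 mm.
Far limit Df = s·(H − f)/(H − s) = 560 × (6287.6 − 58) / (6287.6 − 560) = 560 × 6229.6 / 5727.6 ≈ 609.081 mm.
Depth of field = Df − Dn = 609.081 − 518.239 ≈ 90.842 mm.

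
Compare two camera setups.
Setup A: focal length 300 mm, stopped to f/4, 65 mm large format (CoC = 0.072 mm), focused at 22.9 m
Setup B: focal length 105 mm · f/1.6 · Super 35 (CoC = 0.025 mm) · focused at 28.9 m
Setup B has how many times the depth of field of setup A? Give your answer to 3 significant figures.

1.83

Setup A: H = 300²/(4×0.072) + 300 ≈ 312800.0 mm; DoF = Df − Dn = 24685.2 − 21355.6 ≈ 3329.6 mm.
Setup B: H = 105²/(1.6×0.025) + 105 ≈ 275730.0 mm; DoF = Df − Dn = 32271.5 − 26166.4 ≈ 6105.1 mm.
Ratio = 6105.1 / 3329.6 ≈ 1.83.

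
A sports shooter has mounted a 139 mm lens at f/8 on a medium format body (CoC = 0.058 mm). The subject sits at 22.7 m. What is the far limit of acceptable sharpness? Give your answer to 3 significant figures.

49.5 m

Hyperfocal distance H = f²/(N·c) + f = 139²/(8 × 0.058) + 139 = 19321/0.464 + 139 ≈ 41779.1 mm ≈ 41.78 m.
Far limit Df = s·(H − f)/(H − s) = 22700 × (41779.1 − 139) / (41779.1 − 22700) = 22700 × 41640.1 / 19079.1 ≈ 49543 mm ≈ 49.5 m.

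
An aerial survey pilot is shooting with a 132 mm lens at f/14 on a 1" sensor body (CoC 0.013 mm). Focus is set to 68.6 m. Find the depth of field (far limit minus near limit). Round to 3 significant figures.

Hyperfocal distance H = f²/(N·c) + f = 132²/(14 × 0.013) + 132 = 17424/0.182 + 132 ≈ 95868.3 mm ≈ 95.87 m.
Near limit Dn = s·(H − f)/(H + s − 2f) = 68600 × (95868.3 − 132) / (95868.3 + 68600 − 2 × 132) = 68600 × 95736.3 / 164204.3 ≈ 39996 mm.
Far limit Df = s·(H − f)/(H − s) = 68600 × (95868.3 − 132) / (95868.3 − 68600) = 68600 × 95736.3 / 27268.3 ≈ 240848 mm.
Depth of field = Df − Dn = 240848 − 39996 ≈ 200852 mm ≈ 201 m.

201 m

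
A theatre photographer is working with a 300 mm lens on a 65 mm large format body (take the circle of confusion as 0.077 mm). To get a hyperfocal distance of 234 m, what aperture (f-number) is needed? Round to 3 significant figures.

f/5

Rearrange H = f²/(N·c) + f for N: N = f² / ((H − f)·c).
N = 300² / ((234000 − 300) × 0.077) = 90000 / 17995 ≈ 5.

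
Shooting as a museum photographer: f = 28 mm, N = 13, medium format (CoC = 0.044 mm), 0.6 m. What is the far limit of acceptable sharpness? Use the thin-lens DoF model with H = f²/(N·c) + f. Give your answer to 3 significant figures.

Hyperfocal distance H = f²/(N·c) + f = 28²/(13 × 0.044) + 28 = 784/0.572 + 28 ≈ 1398.6 mm ≈ 1.399 m.
Far limit Df = s·(H − f)/(H − s) = 600 × (1398.6 − 28) / (1398.6 − 600) = 600 × 1370.6 / 798.6 ≈ 1029.7 mm ≈ 1.03 m.

1.03 m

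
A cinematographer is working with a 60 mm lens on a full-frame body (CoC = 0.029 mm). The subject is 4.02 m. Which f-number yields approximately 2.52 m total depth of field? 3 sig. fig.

Write h = H − f = f²/(N·c). The thin-lens limits are Dn = s·h/(h + (s−f)) and Df = s·h/(h − (s−f)), so DoF = Df − Dn = 2·s·(s−f)·h / (h² − (s−f)²).
That is a quadratic in h: DoF·h² − 2·s·(s−f)·h − DoF·(s−f)² = 0 ⇒ h = (s−f)·(s + √(s² + DoF²)) / DoF = 3960 × (4020 + √(4020² + 2520²)) / 2520 = 3960 × (4020 + 4744.55) / 2520 ≈ 13773 mm.
Then N = f²/(c·h) = 60² / (0.029 × 13773) = 3600 / 399.41 ≈ 9.01.

f/9.01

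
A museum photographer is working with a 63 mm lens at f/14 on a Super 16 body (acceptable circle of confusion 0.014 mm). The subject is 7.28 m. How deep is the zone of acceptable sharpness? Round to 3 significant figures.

Hyperfocal distance H = f²/(N·c) + f = 63²/(14 × 0.014) + 63 = 3969/0.196 + 63 ≈ 20313.0 mm ≈ 20.31 m.
Near limit Dn = s·(H − f)/(H + s − 2f) = 7280 × (20313.0 − 63) / (20313.0 + 7280 − 2 × 63) = 7280 × 20250.0 / 27467.0 ≈ 5367.2 mm.
Far limit Df = s·(H − f)/(H − s) = 7280 × (20313.0 − 63) / (20313.0 − 7280) = 7280 × 20250.0 / 13033.0 ≈ 11311.3 mm.
Depth of field = Df − Dn = 11311.3 − 5367.2 ≈ 5944.1 mm ≈ 5.94 m.

5.94 m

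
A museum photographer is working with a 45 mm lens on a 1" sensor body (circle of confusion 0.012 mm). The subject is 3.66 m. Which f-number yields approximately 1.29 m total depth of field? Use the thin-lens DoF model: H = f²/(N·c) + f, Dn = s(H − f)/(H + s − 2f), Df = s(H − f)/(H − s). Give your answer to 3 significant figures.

f/7.99

Write h = H − f = f²/(N·c). The thin-lens limits are Dn = s·h/(h + (s−f)) and Df = s·h/(h − (s−f)), so DoF = Df − Dn = 2·s·(s−f)·h / (h² − (s−f)²).
That is a quadratic in h: DoF·h² − 2·s·(s−f)·h − DoF·(s−f)² = 0 ⇒ h = (s−f)·(s + √(s² + DoF²)) / DoF = 3615 × (3660 + √(3660² + 1290²)) / 1290 = 3615 × (3660 + 3880.68) / 1290 ≈ 21131 mm.
Then N = f²/(c·h) = 45² / (0.012 × 21131) = 2025 / 253.58 ≈ 7.99.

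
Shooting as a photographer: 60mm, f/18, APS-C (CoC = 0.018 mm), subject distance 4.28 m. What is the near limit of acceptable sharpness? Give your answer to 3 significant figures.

3.10 m

Hyperfocal distance H = f²/(N·c) + f = 60²/(18 × 0.018) + 60 = 3600/0.324 + 60 ≈ 11171.1 mm ≈ 11.17 m.
Near limit Dn = s·(H − f)/(H + s − 2f) = 4280 × (11171.1 − 60) / (11171.1 + 4280 − 2 × 60) = 4280 × 11111.1 / 15331.1 ≈ 3101.9 mm ≈ 3.10 m.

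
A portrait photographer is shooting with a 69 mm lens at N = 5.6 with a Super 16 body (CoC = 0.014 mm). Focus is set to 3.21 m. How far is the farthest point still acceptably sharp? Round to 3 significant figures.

Hyperfocal distance H = f²/(N·c) + f = 69²/(5.6 × 0.014) + 69 = 4761/0.0784 + 69 ≈ 60796.0 mm ≈ 60.80 m.
Far limit Df = s·(H − f)/(H − s) = 3210 × (60796.0 − 69) / (60796.0 − 3210) = 3210 × 60727.0 / 57586.0 ≈ 3385.1 mm ≈ 3.39 m.

3.39 m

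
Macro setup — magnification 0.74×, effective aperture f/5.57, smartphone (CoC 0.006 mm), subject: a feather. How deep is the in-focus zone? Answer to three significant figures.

At magnification m, DoF ≈ 2·N_eff·c/m² = 2 × 5.57 × 0.006 / 0.74² = 0.06684 / 0.5476 ≈ 0.122 mm.

0.122 mm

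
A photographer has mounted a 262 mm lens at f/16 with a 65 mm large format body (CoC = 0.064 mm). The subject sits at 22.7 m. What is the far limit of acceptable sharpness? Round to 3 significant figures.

34.1 m

Hyperfocal distance H = f²/(N·c) + f = 262²/(16 × 0.064) + 262 = 68644/1.024 + 262 ≈ 67297.2 mm ≈ 67.30 m.
Far limit Df = s·(H − f)/(H − s) = 22700 × (67297.2 − 262) / (67297.2 − 22700) = 22700 × 67035.2 / 44597.2 ≈ 34121 mm ≈ 34.1 m.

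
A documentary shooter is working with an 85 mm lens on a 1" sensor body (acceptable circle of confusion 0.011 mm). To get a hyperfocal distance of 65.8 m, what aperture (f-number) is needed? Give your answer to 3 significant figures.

Rearrange H = f²/(N·c) + f for N: N = f² / ((H − f)·c).
N = 85² / ((65800 − 85) × 0.011) = 7225 / 722.9 ≈ 9.99.

f/9.99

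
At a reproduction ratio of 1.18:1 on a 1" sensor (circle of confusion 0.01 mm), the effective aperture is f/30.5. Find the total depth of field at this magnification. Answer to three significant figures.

0.438 mm

At magnification m, DoF ≈ 2·N_eff·c/m² = 2 × 30.5 × 0.01 / 1.18² = 0.61 / 1.392 ≈ 0.438 mm.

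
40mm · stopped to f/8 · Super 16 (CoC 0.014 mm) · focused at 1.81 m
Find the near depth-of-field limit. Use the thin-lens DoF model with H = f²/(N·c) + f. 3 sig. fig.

Hyperfocal distance H = f²/(N·c) + f = 40²/(8 × 0.014) + 40 = 1600/0.112 + 40 ≈ 14325.7 mm ≈ 14.33 m.
Near limit Dn = s·(H − f)/(H + s − 2f) = 1810 × (14325.7 − 40) / (14325.7 + 1810 − 2 × 40) = 1810 × 14285.7 / 16055.7 ≈ 1610.5 mm ≈ 1.61 m.

1.61 m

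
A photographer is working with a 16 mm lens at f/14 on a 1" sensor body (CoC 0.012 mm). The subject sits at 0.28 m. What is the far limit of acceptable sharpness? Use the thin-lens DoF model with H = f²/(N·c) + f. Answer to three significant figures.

Hyperfocal distance H = f²/(N·c) + f = 16²/(14 × 0.012) + 16 = 256/0.168 + 16 ≈ 1539.8 mm ≈ 1.540 m.
Far limit Df = s·(H − f)/(H − s) = 280 × (1539.8 − 16) / (1539.8 − 280) = 280 × 1523.8 / 1259.8 ≈ 338.68 mm.

339 mm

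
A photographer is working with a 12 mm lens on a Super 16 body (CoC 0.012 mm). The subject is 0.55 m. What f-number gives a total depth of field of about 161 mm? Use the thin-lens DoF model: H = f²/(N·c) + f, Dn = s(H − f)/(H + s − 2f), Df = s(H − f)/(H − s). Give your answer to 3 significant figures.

Write h = H − f = f²/(N·c). The thin-lens limits are Dn = s·h/(h + (s−f)) and Df = s·h/(h − (s−f)), so DoF = Df − Dn = 2·s·(s−f)·h / (h² − (s−f)²).
That is a quadratic in h: DoF·h² − 2·s·(s−f)·h − DoF·(s−f)² = 0 ⇒ h = (s−f)·(s + √(s² + DoF²)) / DoF = 538 × (550 + √(550² + 161²)) / 161 = 538 × (550 + 573.080) / 161 ≈ 3752.9 mm.
Then N = f²/(c·h) = 12² / (0.012 × 3752.9) = 144 / 45.035 ≈ 3.20.

f/3.20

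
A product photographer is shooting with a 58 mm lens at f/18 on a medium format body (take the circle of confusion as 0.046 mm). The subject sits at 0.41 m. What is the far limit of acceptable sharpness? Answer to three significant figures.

Hyperfocal distance H = f²/(N·c) + f = 58²/(18 × 0.046) + 58 = 3364/0.828 + 58 ≈ 4120.8 mm ≈ 4.121 m.
Far limit Df = s·(H − f)/(H − s) = 410 × (4120.8 − 58) / (4120.8 − 410) = 410 × 4062.8 / 3710.8 ≈ 448.89 mm.

449 mm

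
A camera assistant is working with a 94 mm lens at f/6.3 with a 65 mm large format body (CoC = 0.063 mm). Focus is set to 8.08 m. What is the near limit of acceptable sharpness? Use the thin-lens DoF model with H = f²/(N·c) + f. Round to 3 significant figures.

5.95 m

Hyperfocal distance H = f²/(N·c) + f = 94²/(6.3 × 0.063) + 94 = 8836/0.3969 + 94 ≈ 22356.5 mm ≈ 22.36 m.
Near limit Dn = s·(H − f)/(H + s − 2f) = 8080 × (22356.5 − 94) / (22356.5 + 8080 − 2 × 94) = 8080 × 22262.5 / 30248.5 ≈ 5946.8 mm ≈ 5.95 m.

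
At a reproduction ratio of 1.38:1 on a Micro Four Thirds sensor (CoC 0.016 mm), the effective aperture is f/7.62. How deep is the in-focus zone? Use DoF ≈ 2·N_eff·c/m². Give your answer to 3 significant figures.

0.128 mm

At magnification m, DoF ≈ 2·N_eff·c/m² = 2 × 7.62 × 0.016 / 1.38² = 0.2438 / 1.904 ≈ 0.128 mm.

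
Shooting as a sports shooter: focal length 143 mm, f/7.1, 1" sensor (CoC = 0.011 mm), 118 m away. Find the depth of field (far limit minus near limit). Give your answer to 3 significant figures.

Hyperfocal distance H = f²/(N·c) + f = 143²/(7.1 × 0.011) + 143 = 20449/0.0781 + 143 ≈ 261974.0 mm ≈ 262.0 m.
Near limit Dn = s·(H − f)/(H + s − 2f) = 118000 × (261974.0 − 143) / (261974.0 + 118000 − 2 × 143) = 118000 × 261831.0 / 379688.0 ≈ 81372 mm.
Far limit Df = s·(H − f)/(H − s) = 118000 × (261974.0 − 143) / (261974.0 − 118000) = 118000 × 261831.0 / 143974.0 ≈ 214595 mm.
Depth of field = Df − Dn = 214595 − 81372 ≈ 133223 mm ≈ 133 m.

133 m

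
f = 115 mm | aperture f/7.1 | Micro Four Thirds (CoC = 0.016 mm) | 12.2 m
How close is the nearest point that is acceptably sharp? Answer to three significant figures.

11.1 m

Hyperfocal distance H = f²/(N·c) + f = 115²/(7.1 × 0.016) + 115 = 13225/0.1136 + 115 ≈ 116532.3 mm ≈ 116.5 m.
Near limit Dn = s·(H − f)/(H + s − 2f) = 12200 × (116532.3 − 115) / (116532.3 + 12200 − 2 × 115) = 12200 × 116417.3 / 128502.3 ≈ 11053 mm ≈ 11.1 m.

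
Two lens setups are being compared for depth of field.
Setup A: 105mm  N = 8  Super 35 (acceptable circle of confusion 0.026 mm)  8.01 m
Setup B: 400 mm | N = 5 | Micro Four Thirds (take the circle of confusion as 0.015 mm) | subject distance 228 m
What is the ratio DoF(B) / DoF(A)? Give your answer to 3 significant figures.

20.1

Setup A: H = 105²/(8×0.026) + 105 ≈ 53109.8 mm; DoF = Df − Dn = 9414.0 − 6970.4 ≈ 2443.6 mm.
Setup B: H = 400²/(5×0.015) + 400 ≈ 2133733.3 mm; DoF = Df − Dn = 255230 − 206020 ≈ 49210 mm.
Ratio = 49210 / 2443.6 ≈ 20.1.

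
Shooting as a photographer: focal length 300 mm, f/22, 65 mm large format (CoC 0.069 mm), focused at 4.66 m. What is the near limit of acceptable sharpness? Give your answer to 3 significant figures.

Hyperfocal distance H = f²/(N·c) + f = 300²/(22 × 0.069) + 300 = 90000/1.518 + 300 ≈ 59588.5 mm ≈ 59.59 m.
Near limit Dn = s·(H − f)/(H + s − 2f) = 4660 × (59588.5 − 300) / (59588.5 + 4660 − 2 × 300) = 4660 × 59288.5 / 63648.5 ≈ 4340.8 mm ≈ 4.34 m.

4.34 m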